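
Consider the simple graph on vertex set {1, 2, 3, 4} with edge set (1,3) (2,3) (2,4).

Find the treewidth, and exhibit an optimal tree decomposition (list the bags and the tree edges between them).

The largest bag has 2 vertices, giving width 1; this decomposition certifies tw(G) ≤ 1. Since G has at least one edge (e.g. 1–3), it is not an edgeless graph, so tw(G) ≥ 1. The upper and lower bounds meet at 1, so that is the treewidth.

Treewidth 1.
Bags: B1 = {1, 3}  B2 = {2, 3}  B3 = {2, 4}
Tree: B1–B2, B2–B3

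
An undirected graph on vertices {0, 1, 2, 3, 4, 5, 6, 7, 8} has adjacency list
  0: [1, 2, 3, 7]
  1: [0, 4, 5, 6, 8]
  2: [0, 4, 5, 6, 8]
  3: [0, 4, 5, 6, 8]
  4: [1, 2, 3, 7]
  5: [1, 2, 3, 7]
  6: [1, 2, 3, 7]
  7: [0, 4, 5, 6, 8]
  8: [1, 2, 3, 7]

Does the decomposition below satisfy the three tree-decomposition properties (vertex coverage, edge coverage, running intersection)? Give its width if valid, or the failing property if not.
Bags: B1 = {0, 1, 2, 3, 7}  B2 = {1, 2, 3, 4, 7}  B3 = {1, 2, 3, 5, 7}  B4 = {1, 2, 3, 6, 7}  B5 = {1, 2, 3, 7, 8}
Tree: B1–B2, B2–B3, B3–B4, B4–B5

Yes; width 4.

Checking the three conditions: (i) the bags cover all of {0, 1, 2, 3, 4, 5, 6, 7, 8}; (ii) for each edge, some bag contains both endpoints; (iii) the bags containing any fixed vertex form a subtree. All hold, so the decomposition is valid with width 5 − 1 = 4.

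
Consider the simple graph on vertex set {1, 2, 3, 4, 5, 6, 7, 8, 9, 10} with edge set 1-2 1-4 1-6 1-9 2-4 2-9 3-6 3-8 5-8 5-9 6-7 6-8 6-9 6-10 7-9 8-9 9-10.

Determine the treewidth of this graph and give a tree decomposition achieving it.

Treewidth 2.
Bags: B1 = {6, 9, 10}  B2 = {1, 6, 9}  B3 = {6, 8, 9}  B4 = {3, 6, 8}  B5 = {5, 8, 9}  B6 = {1, 2, 9}  B7 = {6, 7, 9}  B8 = {1, 2, 4}
Tree: B1–B2, B1–B3, B3–B4, B3–B5, B2–B6, B2–B7, B6–B8

The largest bag has 3 vertices, giving width 2; this decomposition certifies tw(G) ≤ 2. Conversely, {1, 2, 9} is a clique of size 3, and the vertices of any clique must share a bag in every tree decomposition; so some bag has ≥ 3 vertices and tw(G) ≥ 2. Combining the bounds, tw(G) = 2.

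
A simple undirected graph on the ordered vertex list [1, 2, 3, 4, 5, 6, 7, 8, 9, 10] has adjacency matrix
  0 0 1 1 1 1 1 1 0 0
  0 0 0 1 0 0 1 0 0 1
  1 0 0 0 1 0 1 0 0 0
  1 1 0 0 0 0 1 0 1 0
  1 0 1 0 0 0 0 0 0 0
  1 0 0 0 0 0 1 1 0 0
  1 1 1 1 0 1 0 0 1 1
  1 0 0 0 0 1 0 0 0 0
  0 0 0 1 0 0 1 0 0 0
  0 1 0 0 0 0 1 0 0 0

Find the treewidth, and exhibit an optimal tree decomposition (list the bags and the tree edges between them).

Treewidth 2.
One optimal decomposition is:
Bags: B1 = {1, 6, 7}  B2 = {1, 3, 7}  B3 = {1, 4, 7}  B4 = {1, 6, 8}  B5 = {4, 7, 9}  B6 = {2, 4, 7}  B7 = {2, 7, 10}  B8 = {1, 3, 5}
Tree: B1–B2, B1–B3, B1–B4, B3–B5, B3–B6, B6–B7, B2–B8

The largest bag has 3 vertices, giving width 2; this decomposition certifies tw(G) ≤ 2. For the lower bound, the 3 vertices {1, 6, 8} are pairwise adjacent, and any tree decomposition puts a clique entirely inside one bag — forcing width ≥ 2. Combining the bounds, tw(G) = 2.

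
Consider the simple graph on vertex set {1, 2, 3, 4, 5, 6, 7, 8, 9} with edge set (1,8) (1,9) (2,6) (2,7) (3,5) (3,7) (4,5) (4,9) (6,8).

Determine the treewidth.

A width-2 tree decomposition is:
Bags: B1 = {1, 4, 9}  B2 = {1, 4, 5}  B3 = {1, 3, 5}  B4 = {1, 3, 7}  B5 = {1, 2, 7}  B6 = {1, 2, 6}  B7 = {1, 6, 8}
Tree: B1–B2, B2–B3, B3–B4, B4–B5, B5–B6, B6–B7
Every bag has size at most 3, so the width is 3 − 1 = 2 and tw(G) ≤ 2. Since 1–9–4–5–3–7–2–6–8–1 is a cycle in G, G is not acyclic. Forests are exactly the graphs of treewidth ≤ 1, so tw(G) ≥ 2. Therefore the treewidth is 2.

2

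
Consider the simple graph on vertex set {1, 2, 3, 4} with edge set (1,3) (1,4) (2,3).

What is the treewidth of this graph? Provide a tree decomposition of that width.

Treewidth 1.
One such decomposition:
Bags: B1 = {1, 3}  B2 = {2, 3}  B3 = {1, 4}
Tree: B1–B2, B1–B3

The largest bag has 2 vertices, giving width 1; this decomposition certifies tw(G) ≤ 1. G has an edge, so its treewidth is at least 1. Therefore the treewidth is 1.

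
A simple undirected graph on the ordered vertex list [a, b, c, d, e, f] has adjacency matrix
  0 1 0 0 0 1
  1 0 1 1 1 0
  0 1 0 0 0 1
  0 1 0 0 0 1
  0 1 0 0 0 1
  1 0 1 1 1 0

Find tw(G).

2

A width-2 tree decomposition is:
Bags: B1 = {a, b, f}  B2 = {b, e, f}  B3 = {b, c, f}  B4 = {b, d, f}
Tree: B1–B2, B2–B3, B3–B4
Each bag holds 3 vertices, so the decomposition has width 2, which upper-bounds the treewidth. The edges f–a–b–e–f form a cycle, so G is not a tree and its treewidth is at least 2. Hence tw(G) = 2 exactly.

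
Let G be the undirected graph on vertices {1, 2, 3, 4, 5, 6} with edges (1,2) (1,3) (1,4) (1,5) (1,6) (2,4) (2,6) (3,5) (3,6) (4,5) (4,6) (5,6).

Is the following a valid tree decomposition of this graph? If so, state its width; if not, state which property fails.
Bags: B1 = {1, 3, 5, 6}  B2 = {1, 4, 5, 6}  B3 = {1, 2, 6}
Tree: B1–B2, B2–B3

No — edge (4,2) lies in no bag.

A tree decomposition must satisfy three properties: every vertex lies in some bag; for every edge, both endpoints lie together in some bag; and for every vertex, the bags containing it form a connected subtree. Here edge (4,2) lies in no bag, so the decomposition is invalid.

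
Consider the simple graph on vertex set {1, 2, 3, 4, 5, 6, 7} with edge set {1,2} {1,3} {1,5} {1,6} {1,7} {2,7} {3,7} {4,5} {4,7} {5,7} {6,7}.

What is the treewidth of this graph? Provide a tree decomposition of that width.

Treewidth 2.
One such decomposition:
Bags: B1 = {1, 2, 7}  B2 = {1, 5, 7}  B3 = {1, 3, 7}  B4 = {1, 6, 7}  B5 = {4, 5, 7}
Tree: B1–B2, B2–B3, B2–B4, B2–B5

The largest bag has 3 vertices, giving width 2; this decomposition certifies tw(G) ≤ 2. On the other hand G contains the 3-clique {1, 2, 7}. A clique must lie in a single bag of any decomposition, so no decomposition can have width below 2. Combining the bounds, tw(G) = 2.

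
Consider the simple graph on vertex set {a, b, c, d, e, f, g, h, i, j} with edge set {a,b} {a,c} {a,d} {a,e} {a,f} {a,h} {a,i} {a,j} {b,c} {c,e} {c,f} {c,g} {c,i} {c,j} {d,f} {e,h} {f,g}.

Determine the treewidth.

2

A width-2 tree decomposition is:
Bags: B1 = {a, c, j}  B2 = {a, c, e}  B3 = {a, c, i}  B4 = {a, b, c}  B5 = {a, e, h}  B6 = {a, c, f}  B7 = {a, d, f}  B8 = {c, f, g}
Tree: B1–B2, B2–B3, B1–B4, B2–B5, B4–B6, B6–B7, B6–B8
Each bag holds 3 vertices, so the decomposition has width 2, which upper-bounds the treewidth. For the lower bound, the 3 vertices {c, f, g} are pairwise adjacent, and any tree decomposition puts a clique entirely inside one bag — forcing width ≥ 2. Hence tw(G) = 2 exactly.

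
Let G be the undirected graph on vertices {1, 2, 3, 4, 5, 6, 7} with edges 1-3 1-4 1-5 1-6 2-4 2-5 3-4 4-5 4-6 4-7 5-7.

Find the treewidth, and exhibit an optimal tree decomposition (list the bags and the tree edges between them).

Each bag holds 3 vertices, so the decomposition has width 2, which upper-bounds the treewidth. For the lower bound, the 3 vertices {1, 3, 4} are pairwise adjacent, and any tree decomposition puts a clique entirely inside one bag — forcing width ≥ 2. Therefore the treewidth is 2.

Treewidth 2.
One such decomposition:
Bags: B1 = {2, 4, 5}  B2 = {1, 4, 5}  B3 = {4, 5, 7}  B4 = {1, 3, 4}  B5 = {1, 4, 6}
Tree: B1–B2, B1–B3, B2–B4, B4–B5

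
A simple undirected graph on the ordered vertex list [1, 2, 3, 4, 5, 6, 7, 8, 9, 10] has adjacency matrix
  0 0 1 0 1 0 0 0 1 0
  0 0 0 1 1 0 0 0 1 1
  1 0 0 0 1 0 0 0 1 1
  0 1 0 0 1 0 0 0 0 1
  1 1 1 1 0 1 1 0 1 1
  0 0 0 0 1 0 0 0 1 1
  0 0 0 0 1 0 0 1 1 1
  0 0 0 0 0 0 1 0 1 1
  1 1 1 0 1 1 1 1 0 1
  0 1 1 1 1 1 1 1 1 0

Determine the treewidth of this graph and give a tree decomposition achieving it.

Treewidth 3.
Bags: B1 = {5, 6, 9, 10}  B2 = {5, 7, 9, 10}  B3 = {7, 8, 9, 10}  B4 = {2, 5, 9, 10}  B5 = {3, 5, 9, 10}  B6 = {1, 3, 5, 9}  B7 = {2, 4, 5, 10}
Tree: B1–B2, B2–B3, B2–B4, B4–B5, B5–B6, B4–B7

The largest bag has 4 vertices, giving width 3; this decomposition certifies tw(G) ≤ 3. On the other hand G contains the 4-clique {7, 8, 9, 10}. A clique must lie in a single bag of any decomposition, so no decomposition can have width below 3. Therefore the treewidth is 3.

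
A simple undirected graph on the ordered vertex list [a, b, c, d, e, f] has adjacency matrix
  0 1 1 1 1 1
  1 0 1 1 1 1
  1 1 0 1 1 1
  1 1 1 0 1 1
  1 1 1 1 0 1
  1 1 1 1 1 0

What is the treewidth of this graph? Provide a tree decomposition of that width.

Treewidth 5.
One such decomposition:
Bags: B1 = {a, b, c, d, e, f}
Tree: (single bag)

A single bag containing all 6 vertices is trivially a valid decomposition of width 5. On the other hand G contains the 6-clique {a, b, c, d, e, f}. A clique must lie in a single bag of any decomposition, so no decomposition can have width below 5. The upper and lower bounds meet at 5, so that is the treewidth.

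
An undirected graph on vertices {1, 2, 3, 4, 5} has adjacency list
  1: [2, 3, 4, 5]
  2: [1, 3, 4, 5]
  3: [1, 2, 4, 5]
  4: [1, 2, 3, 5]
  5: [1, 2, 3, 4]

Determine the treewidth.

A width-4 tree decomposition is:
Bags: B1 = {1, 2, 3, 4, 5}
Tree: (single bag)
A single bag containing all 5 vertices is trivially a valid decomposition of width 4. For the lower bound, the 5 vertices {1, 2, 3, 4, 5} are pairwise adjacent, and any tree decomposition puts a clique entirely inside one bag — forcing width ≥ 4. Combining the bounds, tw(G) = 4.

4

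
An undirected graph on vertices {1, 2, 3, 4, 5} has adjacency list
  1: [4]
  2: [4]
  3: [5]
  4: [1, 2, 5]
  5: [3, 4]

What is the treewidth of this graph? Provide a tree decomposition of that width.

Each bag holds 2 vertices, so the decomposition has width 1, which upper-bounds the treewidth. Since G has at least one edge (e.g. 4–5), it is not an edgeless graph, so tw(G) ≥ 1. Combining the bounds, tw(G) = 1.

Treewidth 1.
One such decomposition:
Bags: B1 = {4, 5}  B2 = {3, 5}  B3 = {2, 4}  B4 = {1, 4}
Tree: B1–B2, B1–B3, B3–B4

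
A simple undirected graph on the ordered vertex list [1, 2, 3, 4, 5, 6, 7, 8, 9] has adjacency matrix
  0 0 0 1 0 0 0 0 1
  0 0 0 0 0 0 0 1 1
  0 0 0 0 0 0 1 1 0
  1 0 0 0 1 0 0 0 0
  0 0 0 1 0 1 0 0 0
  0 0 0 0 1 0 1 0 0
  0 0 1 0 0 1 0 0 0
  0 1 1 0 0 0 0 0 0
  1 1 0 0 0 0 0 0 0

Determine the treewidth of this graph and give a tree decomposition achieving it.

Treewidth 2.
Bags: B1 = {3, 7, 8}  B2 = {2, 7, 8}  B3 = {2, 7, 9}  B4 = {1, 7, 9}  B5 = {1, 4, 7}  B6 = {4, 5, 7}  B7 = {5, 6, 7}
Tree: B1–B2, B2–B3, B3–B4, B4–B5, B5–B6, B6–B7

Every bag has size at most 3, so the width is 3 − 1 = 2 and tw(G) ≤ 2. Since 7–3–8–2–9–1–4–5–6–7 is a cycle in G, G is not acyclic. Forests are exactly the graphs of treewidth ≤ 1, so tw(G) ≥ 2. Therefore the treewidth is 2.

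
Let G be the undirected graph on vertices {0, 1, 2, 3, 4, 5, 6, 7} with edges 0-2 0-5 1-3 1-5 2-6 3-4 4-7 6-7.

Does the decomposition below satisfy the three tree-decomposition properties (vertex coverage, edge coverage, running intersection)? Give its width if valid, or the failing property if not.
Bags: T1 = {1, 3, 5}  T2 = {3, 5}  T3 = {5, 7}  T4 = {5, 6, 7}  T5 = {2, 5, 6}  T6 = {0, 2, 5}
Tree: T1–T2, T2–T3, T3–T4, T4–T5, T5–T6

A tree decomposition must satisfy three properties: every vertex lies in some bag; for every edge, both endpoints lie together in some bag; and for every vertex, the bags containing it form a connected subtree. Here vertex 4 appears in no bag, so the decomposition is invalid.

No — vertex 4 appears in no bag.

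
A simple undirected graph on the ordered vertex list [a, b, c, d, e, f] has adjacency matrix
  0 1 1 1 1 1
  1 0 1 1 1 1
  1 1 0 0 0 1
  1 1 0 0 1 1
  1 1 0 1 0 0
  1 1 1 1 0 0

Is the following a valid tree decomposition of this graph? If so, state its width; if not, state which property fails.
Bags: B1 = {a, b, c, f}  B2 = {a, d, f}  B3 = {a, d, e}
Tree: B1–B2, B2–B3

A tree decomposition must satisfy three properties: every vertex lies in some bag; for every edge, both endpoints lie together in some bag; and for every vertex, the bags containing it form a connected subtree. Here edge (b,d) lies in no bag, so the decomposition is invalid.

No — edge (b,d) lies in no bag.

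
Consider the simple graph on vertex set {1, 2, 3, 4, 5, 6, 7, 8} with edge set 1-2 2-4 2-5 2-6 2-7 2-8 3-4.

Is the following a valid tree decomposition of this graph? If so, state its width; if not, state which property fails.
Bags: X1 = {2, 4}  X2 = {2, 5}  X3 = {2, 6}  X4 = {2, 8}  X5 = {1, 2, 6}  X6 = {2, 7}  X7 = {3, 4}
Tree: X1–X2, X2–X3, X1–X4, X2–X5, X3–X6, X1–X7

A tree decomposition must satisfy three properties: every vertex lies in some bag; for every edge, both endpoints lie together in some bag; and for every vertex, the bags containing it form a connected subtree. Here bags containing vertex 6 are not connected in the tree, so the decomposition is invalid.

No — bags containing vertex 6 are not connected in the tree.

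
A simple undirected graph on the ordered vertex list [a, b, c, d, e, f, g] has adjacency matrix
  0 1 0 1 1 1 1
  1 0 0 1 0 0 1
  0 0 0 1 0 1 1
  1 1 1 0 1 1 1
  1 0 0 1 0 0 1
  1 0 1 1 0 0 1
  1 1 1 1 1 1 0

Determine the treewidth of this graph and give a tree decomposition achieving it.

Every bag has size at most 4, so the width is 4 − 1 = 3 and tw(G) ≤ 3. Conversely, {c, d, f, g} is a clique of size 4, and the vertices of any clique must share a bag in every tree decomposition; so some bag has ≥ 4 vertices and tw(G) ≥ 3. Hence tw(G) = 3 exactly.

Treewidth 3.
Bags: B1 = {c, d, f, g}  B2 = {a, d, f, g}  B3 = {a, b, d, g}  B4 = {a, d, e, g}
Tree: B1–B2, B2–B3, B2–B4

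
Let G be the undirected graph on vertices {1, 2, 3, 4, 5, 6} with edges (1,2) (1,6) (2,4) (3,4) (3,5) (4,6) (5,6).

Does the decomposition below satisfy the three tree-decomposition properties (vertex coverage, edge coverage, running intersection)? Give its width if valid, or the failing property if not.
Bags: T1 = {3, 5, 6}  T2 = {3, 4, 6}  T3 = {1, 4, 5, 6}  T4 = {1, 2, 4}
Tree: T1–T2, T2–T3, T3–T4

No — bags containing vertex 5 are not connected in the tree.

A tree decomposition must satisfy three properties: every vertex lies in some bag; for every edge, both endpoints lie together in some bag; and for every vertex, the bags containing it form a connected subtree. Here bags containing vertex 5 are not connected in the tree, so the decomposition is invalid.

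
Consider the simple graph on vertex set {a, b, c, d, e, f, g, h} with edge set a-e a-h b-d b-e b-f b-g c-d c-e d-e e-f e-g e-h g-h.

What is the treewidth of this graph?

2

A width-2 tree decomposition is:
Bags: B1 = {e, g, h}  B2 = {b, e, g}  B3 = {a, e, h}  B4 = {b, d, e}  B5 = {c, d, e}  B6 = {b, e, f}
Tree: B1–B2, B1–B3, B2–B4, B4–B5, B2–B6
Each bag holds 3 vertices, so the decomposition has width 2, which upper-bounds the treewidth. On the other hand G contains the 3-clique {e, g, h}. A clique must lie in a single bag of any decomposition, so no decomposition can have width below 2. Therefore the treewidth is 2.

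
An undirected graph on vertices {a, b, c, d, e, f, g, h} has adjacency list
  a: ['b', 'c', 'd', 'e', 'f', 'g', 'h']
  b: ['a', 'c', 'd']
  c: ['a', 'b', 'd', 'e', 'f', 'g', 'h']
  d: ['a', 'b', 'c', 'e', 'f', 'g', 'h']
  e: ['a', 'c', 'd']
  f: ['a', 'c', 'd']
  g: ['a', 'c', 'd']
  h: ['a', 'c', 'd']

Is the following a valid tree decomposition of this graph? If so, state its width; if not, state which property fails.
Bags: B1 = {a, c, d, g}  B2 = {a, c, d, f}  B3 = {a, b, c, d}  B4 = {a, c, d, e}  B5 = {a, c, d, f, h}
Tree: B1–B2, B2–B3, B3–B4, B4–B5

A tree decomposition must satisfy three properties: every vertex lies in some bag; for every edge, both endpoints lie together in some bag; and for every vertex, the bags containing it form a connected subtree. Here bags containing vertex f are not connected in the tree, so the decomposition is invalid.

No — bags containing vertex f are not connected in the tree.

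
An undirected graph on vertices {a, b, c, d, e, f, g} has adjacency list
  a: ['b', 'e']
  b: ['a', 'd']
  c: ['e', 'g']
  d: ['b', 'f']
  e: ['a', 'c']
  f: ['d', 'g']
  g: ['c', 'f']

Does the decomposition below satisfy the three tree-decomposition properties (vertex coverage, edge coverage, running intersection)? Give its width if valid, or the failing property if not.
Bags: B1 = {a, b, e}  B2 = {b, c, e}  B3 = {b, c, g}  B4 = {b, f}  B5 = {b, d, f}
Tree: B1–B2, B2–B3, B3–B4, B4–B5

No — edge (g,f) lies in no bag.

A tree decomposition must satisfy three properties: every vertex lies in some bag; for every edge, both endpoints lie together in some bag; and for every vertex, the bags containing it form a connected subtree. Here edge (g,f) lies in no bag, so the decomposition is invalid.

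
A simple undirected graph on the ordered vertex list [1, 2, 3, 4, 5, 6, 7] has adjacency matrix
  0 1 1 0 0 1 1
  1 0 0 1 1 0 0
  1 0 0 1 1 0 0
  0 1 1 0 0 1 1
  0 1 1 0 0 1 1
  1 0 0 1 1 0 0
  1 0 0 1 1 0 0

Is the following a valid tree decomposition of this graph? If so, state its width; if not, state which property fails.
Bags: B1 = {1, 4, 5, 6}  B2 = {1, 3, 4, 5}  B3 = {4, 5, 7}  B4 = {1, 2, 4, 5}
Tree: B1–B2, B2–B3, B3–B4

A tree decomposition must satisfy three properties: every vertex lies in some bag; for every edge, both endpoints lie together in some bag; and for every vertex, the bags containing it form a connected subtree. Here edge (1,7) lies in no bag, so the decomposition is invalid.

No — edge (1,7) lies in no bag.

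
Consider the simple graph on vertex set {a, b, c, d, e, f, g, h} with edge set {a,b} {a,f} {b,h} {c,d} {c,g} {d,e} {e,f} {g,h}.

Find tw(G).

A width-2 tree decomposition is:
Bags: B1 = {a, e, f}  B2 = {a, d, e}  B3 = {a, c, d}  B4 = {a, c, g}  B5 = {a, g, h}  B6 = {a, b, h}
Tree: B1–B2, B2–B3, B3–B4, B4–B5, B5–B6
Each bag holds 3 vertices, so the decomposition has width 2, which upper-bounds the treewidth. The edges a–f–e–d–c–g–h–b–a form a cycle, so G is not a tree and its treewidth is at least 2. The upper and lower bounds meet at 2, so that is the treewidth.

2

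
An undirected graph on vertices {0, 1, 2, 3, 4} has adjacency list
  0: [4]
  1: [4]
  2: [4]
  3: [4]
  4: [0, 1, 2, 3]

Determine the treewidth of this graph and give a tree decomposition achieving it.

Treewidth 1.
One optimal decomposition is:
Bags: B1 = {1, 4}  B2 = {2, 4}  B3 = {0, 4}  B4 = {3, 4}
Tree: B1–B2, B2–B3, B1–B4

Every bag has size at most 2, so the width is 2 − 1 = 1 and tw(G) ≤ 1. Since G has at least one edge (e.g. 4–1), it is not an edgeless graph, so tw(G) ≥ 1. Therefore the treewidth is 1.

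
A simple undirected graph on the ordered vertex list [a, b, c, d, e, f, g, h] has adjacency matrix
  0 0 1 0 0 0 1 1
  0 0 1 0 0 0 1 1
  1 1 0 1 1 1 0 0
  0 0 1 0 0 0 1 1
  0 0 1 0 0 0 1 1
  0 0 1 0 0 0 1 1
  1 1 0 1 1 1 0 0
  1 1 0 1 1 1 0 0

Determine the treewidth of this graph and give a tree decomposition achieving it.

The largest bag has 4 vertices, giving width 3; this decomposition certifies tw(G) ≤ 3. For the lower bound: the 4 vertex sets {b,c}, {f,g}, {h}, {e} are disjoint, each induces a connected subgraph, and every pair is joined by at least one edge of G. Contracting each set to a single vertex therefore yields K_{4} as a minor, and since treewidth is minor-monotone, tw(G) ≥ tw(K_{4}) = 3. The upper and lower bounds meet at 3, so that is the treewidth.

Treewidth 3.
Bags: B1 = {b, c, g, h}  B2 = {c, f, g, h}  B3 = {c, e, g, h}  B4 = {a, c, g, h}  B5 = {c, d, g, h}
Tree: B1–B2, B2–B3, B3–B4, B4–B5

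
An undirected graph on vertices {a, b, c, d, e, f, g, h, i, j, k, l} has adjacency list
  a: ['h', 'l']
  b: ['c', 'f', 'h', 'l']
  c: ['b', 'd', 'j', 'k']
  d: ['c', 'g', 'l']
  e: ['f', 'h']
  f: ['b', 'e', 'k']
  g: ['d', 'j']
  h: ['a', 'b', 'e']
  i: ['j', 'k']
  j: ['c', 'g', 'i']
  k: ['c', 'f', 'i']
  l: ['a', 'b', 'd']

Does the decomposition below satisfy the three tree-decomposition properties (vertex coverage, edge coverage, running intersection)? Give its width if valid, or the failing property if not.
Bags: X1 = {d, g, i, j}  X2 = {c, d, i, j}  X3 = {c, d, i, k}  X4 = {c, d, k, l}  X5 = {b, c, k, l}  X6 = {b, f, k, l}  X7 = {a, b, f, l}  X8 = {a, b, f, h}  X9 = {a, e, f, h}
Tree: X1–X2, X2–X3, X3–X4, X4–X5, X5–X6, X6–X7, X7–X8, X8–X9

Yes; width 3.

Every vertex of G appears in some bag (union = {a, b, c, d, e, f, g, h, i, j, k, l}); every edge is covered by a bag; and for each vertex v the set of bags containing v is connected in the bag tree. The decomposition is therefore valid. The largest bag has 4 vertices, so the width is 3.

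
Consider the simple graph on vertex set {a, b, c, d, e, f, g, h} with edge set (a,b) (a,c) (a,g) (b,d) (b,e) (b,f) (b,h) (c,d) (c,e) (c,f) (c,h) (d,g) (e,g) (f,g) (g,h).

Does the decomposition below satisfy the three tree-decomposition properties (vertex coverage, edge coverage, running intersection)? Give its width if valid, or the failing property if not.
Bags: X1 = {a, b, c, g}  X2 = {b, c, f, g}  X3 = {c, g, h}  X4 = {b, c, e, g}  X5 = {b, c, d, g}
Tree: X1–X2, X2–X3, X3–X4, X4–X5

A tree decomposition must satisfy three properties: every vertex lies in some bag; for every edge, both endpoints lie together in some bag; and for every vertex, the bags containing it form a connected subtree. Here edge (b,h) lies in no bag, so the decomposition is invalid.

No — edge (b,h) lies in no bag.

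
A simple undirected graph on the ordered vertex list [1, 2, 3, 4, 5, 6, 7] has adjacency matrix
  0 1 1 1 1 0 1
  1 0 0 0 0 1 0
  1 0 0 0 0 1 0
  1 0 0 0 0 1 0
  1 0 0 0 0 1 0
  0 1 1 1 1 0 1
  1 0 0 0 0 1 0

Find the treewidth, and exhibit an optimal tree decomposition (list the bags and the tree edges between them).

Each bag holds 3 vertices, so the decomposition has width 2, which upper-bounds the treewidth. For the lower bound, G contains the cycle 6–7–1–2–6, so G is not a forest; only forests have treewidth ≤ 1, hence tw(G) ≥ 2. The upper and lower bounds meet at 2, so that is the treewidth.

Treewidth 2.
One such decomposition:
Bags: B1 = {1, 6, 7}  B2 = {1, 2, 6}  B3 = {1, 3, 6}  B4 = {1, 5, 6}  B5 = {1, 4, 6}
Tree: B1–B2, B2–B3, B3–B4, B4–B5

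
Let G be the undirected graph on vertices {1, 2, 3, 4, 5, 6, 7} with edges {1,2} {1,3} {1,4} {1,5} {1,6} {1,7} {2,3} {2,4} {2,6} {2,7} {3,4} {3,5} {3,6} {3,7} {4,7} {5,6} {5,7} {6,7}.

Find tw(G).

4

A width-4 tree decomposition is:
Bags: B1 = {1, 2, 3, 6, 7}  B2 = {1, 2, 3, 4, 7}  B3 = {1, 3, 5, 6, 7}
Tree: B1–B2, B1–B3
The largest bag has 5 vertices, giving width 4; this decomposition certifies tw(G) ≤ 4. For the lower bound, the 5 vertices {1, 2, 3, 4, 7} are pairwise adjacent, and any tree decomposition puts a clique entirely inside one bag — forcing width ≥ 4. Combining the bounds, tw(G) = 4.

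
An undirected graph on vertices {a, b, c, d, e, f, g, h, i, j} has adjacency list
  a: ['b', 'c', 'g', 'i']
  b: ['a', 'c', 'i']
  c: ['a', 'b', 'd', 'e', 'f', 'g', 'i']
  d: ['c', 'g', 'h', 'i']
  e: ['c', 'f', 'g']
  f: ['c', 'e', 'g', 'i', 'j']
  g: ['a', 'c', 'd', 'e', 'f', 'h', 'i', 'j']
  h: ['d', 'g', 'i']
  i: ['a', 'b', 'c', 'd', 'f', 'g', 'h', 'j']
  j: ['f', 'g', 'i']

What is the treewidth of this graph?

3

A width-3 tree decomposition is:
Bags: B1 = {c, f, g, i}  B2 = {c, e, f, g}  B3 = {c, d, g, i}  B4 = {a, c, g, i}  B5 = {f, g, i, j}  B6 = {d, g, h, i}  B7 = {a, b, c, i}
Tree: B1–B2, B1–B3, B1–B4, B1–B5, B3–B6, B4–B7
Each bag holds 4 vertices, so the decomposition has width 3, which upper-bounds the treewidth. Conversely, {c, e, f, g} is a clique of size 4, and the vertices of any clique must share a bag in every tree decomposition; so some bag has ≥ 4 vertices and tw(G) ≥ 3. Hence tw(G) = 3 exactly.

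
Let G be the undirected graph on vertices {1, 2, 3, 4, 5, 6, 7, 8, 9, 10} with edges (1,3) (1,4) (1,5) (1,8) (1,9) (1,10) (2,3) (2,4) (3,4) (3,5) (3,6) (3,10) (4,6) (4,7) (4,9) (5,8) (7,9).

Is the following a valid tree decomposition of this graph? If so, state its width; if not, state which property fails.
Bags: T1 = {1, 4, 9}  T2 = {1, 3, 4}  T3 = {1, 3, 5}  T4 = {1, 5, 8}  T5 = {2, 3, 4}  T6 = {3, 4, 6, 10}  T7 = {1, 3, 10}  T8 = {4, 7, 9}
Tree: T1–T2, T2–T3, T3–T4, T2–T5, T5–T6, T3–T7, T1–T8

No — bags containing vertex 10 are not connected in the tree.

A tree decomposition must satisfy three properties: every vertex lies in some bag; for every edge, both endpoints lie together in some bag; and for every vertex, the bags containing it form a connected subtree. Here bags containing vertex 10 are not connected in the tree, so the decomposition is invalid.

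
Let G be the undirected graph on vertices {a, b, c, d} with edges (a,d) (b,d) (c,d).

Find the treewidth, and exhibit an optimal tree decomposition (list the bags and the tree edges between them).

Treewidth 1.
One optimal decomposition is:
Bags: B1 = {a, d}  B2 = {c, d}  B3 = {b, d}
Tree: B1–B2, B2–B3

The largest bag has 2 vertices, giving width 1; this decomposition certifies tw(G) ≤ 1. Since G has at least one edge (e.g. a–d), it is not an edgeless graph, so tw(G) ≥ 1. Hence tw(G) = 1 exactly.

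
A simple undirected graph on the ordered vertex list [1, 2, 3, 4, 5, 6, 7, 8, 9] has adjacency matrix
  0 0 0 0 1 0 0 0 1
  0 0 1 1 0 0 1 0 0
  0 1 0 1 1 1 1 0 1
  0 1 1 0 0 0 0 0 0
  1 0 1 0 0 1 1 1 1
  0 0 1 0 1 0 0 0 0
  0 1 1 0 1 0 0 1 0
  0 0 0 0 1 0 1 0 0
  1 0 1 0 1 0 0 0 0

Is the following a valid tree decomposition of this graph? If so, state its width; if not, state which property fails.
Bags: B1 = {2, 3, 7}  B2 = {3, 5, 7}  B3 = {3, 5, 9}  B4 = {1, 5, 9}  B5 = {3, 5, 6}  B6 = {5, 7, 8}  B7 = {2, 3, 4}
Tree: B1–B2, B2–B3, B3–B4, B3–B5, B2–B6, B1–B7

Vertex coverage: the bags together contain {1, 2, 3, 4, 5, 6, 7, 8, 9}, the full vertex set. Edge coverage: each edge of G has both endpoints in at least one bag. Running intersection: for every vertex, the bags containing it form a connected subtree. All three properties hold, so this is a valid tree decomposition of width max|bag| − 1 = 2, and hence tw(G) ≤ 2.

Yes; width 2.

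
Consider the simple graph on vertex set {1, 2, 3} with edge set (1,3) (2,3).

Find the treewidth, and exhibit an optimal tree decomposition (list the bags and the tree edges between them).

Every bag has size at most 2, so the width is 2 − 1 = 1 and tw(G) ≤ 1. Since G has at least one edge (e.g. 1–3), it is not an edgeless graph, so tw(G) ≥ 1. Therefore the treewidth is 1.

Treewidth 1.
One such decomposition:
Bags: B1 = {1, 3}  B2 = {2, 3}
Tree: B1–B2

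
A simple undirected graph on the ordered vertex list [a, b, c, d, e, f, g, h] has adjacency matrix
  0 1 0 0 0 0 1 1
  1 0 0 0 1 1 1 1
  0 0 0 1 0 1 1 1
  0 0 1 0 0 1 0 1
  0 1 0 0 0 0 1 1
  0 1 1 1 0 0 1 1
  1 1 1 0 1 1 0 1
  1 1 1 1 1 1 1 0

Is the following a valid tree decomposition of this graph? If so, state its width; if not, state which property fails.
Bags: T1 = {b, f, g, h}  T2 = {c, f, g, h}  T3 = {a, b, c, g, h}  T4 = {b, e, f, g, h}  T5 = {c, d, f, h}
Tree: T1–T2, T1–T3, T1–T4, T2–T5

A tree decomposition must satisfy three properties: every vertex lies in some bag; for every edge, both endpoints lie together in some bag; and for every vertex, the bags containing it form a connected subtree. Here bags containing vertex c are not connected in the tree, so the decomposition is invalid.

No — bags containing vertex c are not connected in the tree.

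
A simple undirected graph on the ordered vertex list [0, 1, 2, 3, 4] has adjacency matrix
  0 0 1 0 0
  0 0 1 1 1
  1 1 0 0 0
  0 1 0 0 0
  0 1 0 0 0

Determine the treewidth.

1

A width-1 tree decomposition is:
Bags: B1 = {1, 2}  B2 = {0, 2}  B3 = {1, 3}  B4 = {1, 4}
Tree: B1–B2, B1–B3, B3–B4
Each bag holds 2 vertices, so the decomposition has width 1, which upper-bounds the treewidth. Since G has at least one edge (e.g. 2–1), it is not an edgeless graph, so tw(G) ≥ 1. The upper and lower bounds meet at 1, so that is the treewidth.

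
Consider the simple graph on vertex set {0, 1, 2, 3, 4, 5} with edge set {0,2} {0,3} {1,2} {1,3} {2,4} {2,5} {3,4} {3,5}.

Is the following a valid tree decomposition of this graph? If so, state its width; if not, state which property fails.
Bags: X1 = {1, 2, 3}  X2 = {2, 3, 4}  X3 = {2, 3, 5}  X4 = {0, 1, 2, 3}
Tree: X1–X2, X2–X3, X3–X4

No — bags containing vertex 1 are not connected in the tree.

A tree decomposition must satisfy three properties: every vertex lies in some bag; for every edge, both endpoints lie together in some bag; and for every vertex, the bags containing it form a connected subtree. Here bags containing vertex 1 are not connected in the tree, so the decomposition is invalid.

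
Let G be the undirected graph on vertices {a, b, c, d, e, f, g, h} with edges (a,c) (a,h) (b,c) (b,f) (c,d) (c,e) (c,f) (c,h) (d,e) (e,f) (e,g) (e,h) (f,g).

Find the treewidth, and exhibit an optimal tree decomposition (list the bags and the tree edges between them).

Every bag has size at most 3, so the width is 3 − 1 = 2 and tw(G) ≤ 2. For the lower bound, the 3 vertices {e, f, g} are pairwise adjacent, and any tree decomposition puts a clique entirely inside one bag — forcing width ≥ 2. Therefore the treewidth is 2.

Treewidth 2.
One optimal decomposition is:
Bags: B1 = {b, c, f}  B2 = {c, e, f}  B3 = {c, d, e}  B4 = {e, f, g}  B5 = {c, e, h}  B6 = {a, c, h}
Tree: B1–B2, B2–B3, B2–B4, B3–B5, B5–B6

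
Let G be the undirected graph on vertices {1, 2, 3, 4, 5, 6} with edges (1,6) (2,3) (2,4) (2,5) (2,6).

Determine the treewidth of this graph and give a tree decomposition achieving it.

The largest bag has 2 vertices, giving width 1; this decomposition certifies tw(G) ≤ 1. Since G has at least one edge (e.g. 2–3), it is not an edgeless graph, so tw(G) ≥ 1. The upper and lower bounds meet at 1, so that is the treewidth.

Treewidth 1.
One optimal decomposition is:
Bags: B1 = {2, 3}  B2 = {2, 5}  B3 = {2, 6}  B4 = {2, 4}  B5 = {1, 6}
Tree: B1–B2, B1–B3, B1–B4, B3–B5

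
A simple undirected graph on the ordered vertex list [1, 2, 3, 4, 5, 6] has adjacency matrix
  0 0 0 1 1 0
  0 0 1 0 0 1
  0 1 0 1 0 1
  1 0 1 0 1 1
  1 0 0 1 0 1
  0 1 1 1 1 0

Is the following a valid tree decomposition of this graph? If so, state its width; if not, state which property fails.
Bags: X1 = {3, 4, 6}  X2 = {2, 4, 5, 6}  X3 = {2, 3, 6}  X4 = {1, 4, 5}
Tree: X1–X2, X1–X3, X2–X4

No — bags containing vertex 2 are not connected in the tree.

A tree decomposition must satisfy three properties: every vertex lies in some bag; for every edge, both endpoints lie together in some bag; and for every vertex, the bags containing it form a connected subtree. Here bags containing vertex 2 are not connected in the tree, so the decomposition is invalid.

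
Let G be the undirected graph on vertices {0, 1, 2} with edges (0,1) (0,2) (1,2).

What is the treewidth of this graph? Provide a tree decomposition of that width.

Treewidth 2.
One optimal decomposition is:
Bags: B1 = {0, 1, 2}
Tree: (single bag)

A single bag containing all 3 vertices is trivially a valid decomposition of width 2. For the lower bound, the 3 vertices {0, 1, 2} are pairwise adjacent, and any tree decomposition puts a clique entirely inside one bag — forcing width ≥ 2. The upper and lower bounds meet at 2, so that is the treewidth.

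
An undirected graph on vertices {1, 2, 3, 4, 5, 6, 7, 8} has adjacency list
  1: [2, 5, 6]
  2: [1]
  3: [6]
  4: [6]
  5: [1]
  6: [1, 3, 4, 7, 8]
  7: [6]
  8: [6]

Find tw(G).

1

A width-1 tree decomposition is:
Bags: B1 = {1, 6}  B2 = {1, 5}  B3 = {6, 7}  B4 = {1, 2}  B5 = {3, 6}  B6 = {6, 8}  B7 = {4, 6}
Tree: B1–B2, B1–B3, B1–B4, B1–B5, B1–B6, B6–B7
Each bag holds 2 vertices, so the decomposition has width 1, which upper-bounds the treewidth. Since G has at least one edge (e.g. 1–6), it is not an edgeless graph, so tw(G) ≥ 1. Combining the bounds, tw(G) = 1.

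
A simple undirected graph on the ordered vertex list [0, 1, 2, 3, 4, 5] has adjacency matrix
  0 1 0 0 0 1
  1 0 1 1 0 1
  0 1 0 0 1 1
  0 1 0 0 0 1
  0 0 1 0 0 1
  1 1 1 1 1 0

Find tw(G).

A width-2 tree decomposition is:
Bags: B1 = {0, 1, 5}  B2 = {1, 2, 5}  B3 = {1, 3, 5}  B4 = {2, 4, 5}
Tree: B1–B2, B2–B3, B2–B4
The largest bag has 3 vertices, giving width 2; this decomposition certifies tw(G) ≤ 2. Conversely, {0, 1, 5} is a clique of size 3, and the vertices of any clique must share a bag in every tree decomposition; so some bag has ≥ 3 vertices and tw(G) ≥ 2. Therefore the treewidth is 2.

2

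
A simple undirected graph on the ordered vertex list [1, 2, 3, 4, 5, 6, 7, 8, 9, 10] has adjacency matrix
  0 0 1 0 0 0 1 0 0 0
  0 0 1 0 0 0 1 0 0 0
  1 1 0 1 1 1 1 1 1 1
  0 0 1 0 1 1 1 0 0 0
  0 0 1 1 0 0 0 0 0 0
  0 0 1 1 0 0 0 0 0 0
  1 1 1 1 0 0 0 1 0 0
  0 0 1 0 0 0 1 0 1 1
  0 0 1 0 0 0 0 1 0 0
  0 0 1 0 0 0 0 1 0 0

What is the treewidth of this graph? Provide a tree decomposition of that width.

Treewidth 2.
One optimal decomposition is:
Bags: B1 = {3, 7, 8}  B2 = {3, 4, 7}  B3 = {3, 4, 5}  B4 = {3, 4, 6}  B5 = {1, 3, 7}  B6 = {2, 3, 7}  B7 = {3, 8, 10}  B8 = {3, 8, 9}
Tree: B1–B2, B2–B3, B3–B4, B2–B5, B5–B6, B1–B7, B7–B8

Every bag has size at most 3, so the width is 3 − 1 = 2 and tw(G) ≤ 2. For the lower bound, the 3 vertices {3, 4, 5} are pairwise adjacent, and any tree decomposition puts a clique entirely inside one bag — forcing width ≥ 2. Hence tw(G) = 2 exactly.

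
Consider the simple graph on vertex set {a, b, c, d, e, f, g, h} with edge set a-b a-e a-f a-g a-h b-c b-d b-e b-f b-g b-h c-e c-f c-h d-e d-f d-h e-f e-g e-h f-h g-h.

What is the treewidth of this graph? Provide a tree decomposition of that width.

Treewidth 4.
One optimal decomposition is:
Bags: B1 = {a, b, e, f, h}  B2 = {b, d, e, f, h}  B3 = {a, b, e, g, h}  B4 = {b, c, e, f, h}
Tree: B1–B2, B1–B3, B2–B4

Every bag has size at most 5, so the width is 5 − 1 = 4 and tw(G) ≤ 4. Conversely, {a, b, e, g, h} is a clique of size 5, and the vertices of any clique must share a bag in every tree decomposition; so some bag has ≥ 5 vertices and tw(G) ≥ 4. Hence tw(G) = 4 exactly.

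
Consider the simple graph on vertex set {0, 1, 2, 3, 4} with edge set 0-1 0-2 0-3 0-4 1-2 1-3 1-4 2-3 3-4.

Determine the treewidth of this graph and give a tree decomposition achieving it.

Treewidth 3.
One optimal decomposition is:
Bags: B1 = {0, 1, 3, 4}  B2 = {0, 1, 2, 3}
Tree: B1–B2

Every bag has size at most 4, so the width is 4 − 1 = 3 and tw(G) ≤ 3. On the other hand G contains the 4-clique {0, 1, 2, 3}. A clique must lie in a single bag of any decomposition, so no decomposition can have width below 3. Hence tw(G) = 3 exactly.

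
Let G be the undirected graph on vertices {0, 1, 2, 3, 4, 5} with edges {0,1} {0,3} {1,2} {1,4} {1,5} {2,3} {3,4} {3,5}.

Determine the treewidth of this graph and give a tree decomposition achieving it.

Every bag has size at most 3, so the width is 3 − 1 = 2 and tw(G) ≤ 2. For the lower bound, G contains the cycle 1–5–3–4–1, so G is not a forest; only forests have treewidth ≤ 1, hence tw(G) ≥ 2. Therefore the treewidth is 2.

Treewidth 2.
One such decomposition:
Bags: B1 = {1, 3, 5}  B2 = {1, 3, 4}  B3 = {1, 2, 3}  B4 = {0, 1, 3}
Tree: B1–B2, B2–B3, B3–B4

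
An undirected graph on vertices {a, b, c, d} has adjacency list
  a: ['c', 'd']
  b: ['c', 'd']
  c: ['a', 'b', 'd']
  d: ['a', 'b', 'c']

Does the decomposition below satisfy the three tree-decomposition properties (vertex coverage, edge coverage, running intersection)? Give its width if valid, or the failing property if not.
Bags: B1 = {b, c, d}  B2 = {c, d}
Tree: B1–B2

A tree decomposition must satisfy three properties: every vertex lies in some bag; for every edge, both endpoints lie together in some bag; and for every vertex, the bags containing it form a connected subtree. Here vertex a appears in no bag, so the decomposition is invalid.

No — vertex a appears in no bag.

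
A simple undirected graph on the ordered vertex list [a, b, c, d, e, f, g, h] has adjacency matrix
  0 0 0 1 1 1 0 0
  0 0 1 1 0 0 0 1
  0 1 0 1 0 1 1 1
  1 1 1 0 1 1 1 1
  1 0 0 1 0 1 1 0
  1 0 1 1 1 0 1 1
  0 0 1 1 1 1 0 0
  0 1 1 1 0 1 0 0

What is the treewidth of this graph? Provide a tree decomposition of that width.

Every bag has size at most 4, so the width is 4 − 1 = 3 and tw(G) ≤ 3. Conversely, {d, e, f, g} is a clique of size 4, and the vertices of any clique must share a bag in every tree decomposition; so some bag has ≥ 4 vertices and tw(G) ≥ 3. Therefore the treewidth is 3.

Treewidth 3.
Bags: B1 = {d, e, f, g}  B2 = {c, d, f, g}  B3 = {c, d, f, h}  B4 = {a, d, e, f}  B5 = {b, c, d, h}
Tree: B1–B2, B2–B3, B1–B4, B3–B5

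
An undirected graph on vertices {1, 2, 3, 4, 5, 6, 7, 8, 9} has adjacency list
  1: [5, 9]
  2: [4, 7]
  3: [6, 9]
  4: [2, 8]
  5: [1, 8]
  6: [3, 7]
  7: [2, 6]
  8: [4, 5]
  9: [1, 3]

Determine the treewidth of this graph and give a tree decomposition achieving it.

Every bag has size at most 3, so the width is 3 − 1 = 2 and tw(G) ≤ 2. Since 5–8–4–2–7–6–3–9–1–5 is a cycle in G, G is not acyclic. Forests are exactly the graphs of treewidth ≤ 1, so tw(G) ≥ 2. Combining the bounds, tw(G) = 2.

Treewidth 2.
One such decomposition:
Bags: B1 = {4, 5, 8}  B2 = {2, 4, 5}  B3 = {2, 5, 7}  B4 = {5, 6, 7}  B5 = {3, 5, 6}  B6 = {3, 5, 9}  B7 = {1, 5, 9}
Tree: B1–B2, B2–B3, B3–B4, B4–B5, B5–B6, B6–B7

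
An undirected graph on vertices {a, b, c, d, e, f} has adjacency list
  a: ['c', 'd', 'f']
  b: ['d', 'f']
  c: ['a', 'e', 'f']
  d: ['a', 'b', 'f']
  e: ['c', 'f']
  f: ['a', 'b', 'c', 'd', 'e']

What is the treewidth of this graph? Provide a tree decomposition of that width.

Each bag holds 3 vertices, so the decomposition has width 2, which upper-bounds the treewidth. For the lower bound, the 3 vertices {a, d, f} are pairwise adjacent, and any tree decomposition puts a clique entirely inside one bag — forcing width ≥ 2. Combining the bounds, tw(G) = 2.

Treewidth 2.
One such decomposition:
Bags: B1 = {a, c, f}  B2 = {a, d, f}  B3 = {c, e, f}  B4 = {b, d, f}
Tree: B1–B2, B1–B3, B2–B4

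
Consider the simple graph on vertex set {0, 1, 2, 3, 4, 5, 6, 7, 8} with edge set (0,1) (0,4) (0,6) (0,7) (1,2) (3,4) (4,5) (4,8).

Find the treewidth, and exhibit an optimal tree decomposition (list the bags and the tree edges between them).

The largest bag has 2 vertices, giving width 1; this decomposition certifies tw(G) ≤ 1. G has an edge, so its treewidth is at least 1. Therefore the treewidth is 1.

Treewidth 1.
Bags: B1 = {0, 4}  B2 = {0, 6}  B3 = {0, 1}  B4 = {0, 7}  B5 = {3, 4}  B6 = {4, 8}  B7 = {4, 5}  B8 = {1, 2}
Tree: B1–B2, B1–B3, B3–B4, B1–B5, B5–B6, B6–B7, B3–B8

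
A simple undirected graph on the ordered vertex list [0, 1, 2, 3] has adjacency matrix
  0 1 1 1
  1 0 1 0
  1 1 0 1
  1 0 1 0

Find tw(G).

2

A width-2 tree decomposition is:
Bags: B1 = {0, 1, 2}  B2 = {0, 2, 3}
Tree: B1–B2
Each bag holds 3 vertices, so the decomposition has width 2, which upper-bounds the treewidth. For the lower bound, the 3 vertices {0, 1, 2} are pairwise adjacent, and any tree decomposition puts a clique entirely inside one bag — forcing width ≥ 2. The upper and lower bounds meet at 2, so that is the treewidth.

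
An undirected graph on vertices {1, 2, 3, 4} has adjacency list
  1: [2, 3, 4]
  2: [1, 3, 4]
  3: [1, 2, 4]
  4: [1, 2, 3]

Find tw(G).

A width-3 tree decomposition is:
Bags: B1 = {1, 2, 3, 4}
Tree: (single bag)
A single bag containing all 4 vertices is trivially a valid decomposition of width 3. Conversely, {1, 2, 3, 4} is a clique of size 4, and the vertices of any clique must share a bag in every tree decomposition; so some bag has ≥ 4 vertices and tw(G) ≥ 3. Hence tw(G) = 3 exactly.

3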